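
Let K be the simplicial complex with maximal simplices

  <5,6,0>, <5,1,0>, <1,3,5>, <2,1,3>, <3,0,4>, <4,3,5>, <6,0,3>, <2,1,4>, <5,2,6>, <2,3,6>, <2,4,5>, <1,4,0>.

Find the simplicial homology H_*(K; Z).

Take the total order 0 < 1 < 2 < 3 < 4 < 5 < 6 on the vertex set. Then K (dimension 2) consists of the simplices:

  0-simplices (7): [0], [1], [2], [3], [4], [5], [6]
  1-simplices (18): [0,1], [0,3], [0,4], [0,5], [0,6], [1,2], [1,3], [1,4], [1,5], [2,3], [2,4], [2,5], [2,6], [3,4], [3,5], [3,6], [4,5], [5,6]
  2-simplices (12): [0,1,4], [0,1,5], [0,3,4], [0,3,6], [0,5,6], [1,2,3], [1,2,4], [1,3,5], [2,3,6], [2,4,5], [2,5,6], [3,4,5]

Hence C_0 ≅ Z^7, C_1 ≅ Z^18, C_2 ≅ Z^12.

Boundary ∂_1: C_1 → C_0 maps an edge to its endpoints' difference, ∂[p,q] = q − p. For instance
  ∂[2,6] = [6] − [2].
As a 7×18 matrix over Z this has rank 6, with invariant factors (1,1,1,1,1,1).

The boundary map ∂_2: C_2 → C_1 maps a triangle to the signed sum of its edges. For instance
  ∂[0,3,6] = [3,6] − [0,6] + [0,3],
  ∂[0,3,4] = [3,4] − [0,4] + [0,3].
As a 18×12 matrix over Z this has rank 12, with invariant factors (1,1,1,1,1,1,1,1,1,1,1,2).

Now H_k = ker ∂_k / im ∂_{k+1}, so:

  H_0: rank C_0 − rank ∂_1 = 7 − 6 = 1, and the invariant factors of ∂_1 are all 1, so H_0 ≅ Z.
  H_1: rank ker ∂_1 − rank ∂_2 = (18 − 6) − 12 = 0, and ∂_2 has invariant factor 2 > 1, so H_1 ≅ Z_2.
  H_2: rank ker ∂_2 − rank ∂_3 = (12 − 12) − 0 = 0, and there is no ∂_3, so H_2 ≅ 0.

H_0 ≅ Z,  H_1 ≅ Z_2,  H_2 = 0.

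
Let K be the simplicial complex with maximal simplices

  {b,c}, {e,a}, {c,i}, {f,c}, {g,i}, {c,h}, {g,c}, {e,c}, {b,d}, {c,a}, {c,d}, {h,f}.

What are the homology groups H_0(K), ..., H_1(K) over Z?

H_0 ≅ Z,  H_1 ≅ Z^4.

We work with the vertex ordering a < b < c < d < e < f < g < h < i. The simplices of K, each written with vertices in increasing order, are:

  0-simplices (9): a, b, c, d, e, f, g, h, i
  1-simplices (12): ac, ae, bc, bd, cd, ce, cf, cg, ch, ci, fh, gi

giving chain groups C_0 ≅ Z^9, C_1 ≅ Z^12.

The boundary map ∂_1: C_1 → C_0 is given by ∂[p,q] = [q] − [p]. For instance
  ∂cf = f − c.
As a 9×12 matrix over Z this has rank 8, with invariant factors (1,1,1,1,1,1,1,1).

Computing H_k = (kernel of ∂_k) / (image of ∂_{k+1}):

  H_0: rank C_0 − rank ∂_1 = 9 − 8 = 1, and the invariant factors of ∂_1 are all 1, so H_0 ≅ Z.
  H_1: rank ker ∂_1 − rank ∂_2 = (12 − 8) − 0 = 4, and there is no ∂_2, so H_1 ≅ Z^4.

(K is a triangulation of a wedge of 4 circles.)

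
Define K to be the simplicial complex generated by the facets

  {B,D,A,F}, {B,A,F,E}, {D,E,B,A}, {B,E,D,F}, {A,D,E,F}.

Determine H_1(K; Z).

H_1 ≅ 0.

Take the total order A < B < D < E < F on the vertex set. Then K (dimension 3) consists of the simplices:

  0-simplices (5): A, B, D, E, F
  1-simplices (10): AB, AD, AE, AF, BD, BE, BF, DE, DF, EF
  2-simplices (10): ABD, ABE, ABF, ADE, ADF, AEF, BDE, BDF, BEF, DEF
  3-simplices (5): ABDE, ABDF, ABEF, ADEF, BDEF

so the chain groups are C_0 ≅ Z^5, C_1 ≅ Z^10, C_2 ≅ Z^10, C_3 ≅ Z^5.

∂_1: C_1 → C_0 sends each edge [p,q] (with p < q) to q − p. For instance
  ∂DF = F − D.
The 5×10 boundary matrix has rank 4 and Smith normal form diag(1,1,1,1).

Boundary ∂_2: C_2 → C_1 acts by ∂[p,q,r] = [q,r] − [p,r] + [p,q]. For instance
  ∂ABF = BF − AF + AB,
  ∂BDF = DF − BF + BD.
The resulting 10×10 matrix has rank 6, and its Smith normal form has invariant factors (1,1,1,1,1,1).

The boundary map ∂_3: C_3 → C_2 sends each 3-simplex σ to the alternating sum Σ_i (−1)^i (σ with its i-th vertex removed). For instance
  ∂BDEF = DEF − BEF + BDF − BDE,
  ∂ABEF = BEF − AEF + ABF − ABE.
This gives a 10×5 integer matrix of rank 4; reducing to Smith normal form yields diagonal entries (1,1,1,1).

Reading off H_k = ker ∂_k / im ∂_{k+1}:

  H_1: rank ker ∂_1 − rank ∂_2 = (10 − 4) − 6 = 0, and the invariant factors of ∂_2 are all 1, so H_1 = 0.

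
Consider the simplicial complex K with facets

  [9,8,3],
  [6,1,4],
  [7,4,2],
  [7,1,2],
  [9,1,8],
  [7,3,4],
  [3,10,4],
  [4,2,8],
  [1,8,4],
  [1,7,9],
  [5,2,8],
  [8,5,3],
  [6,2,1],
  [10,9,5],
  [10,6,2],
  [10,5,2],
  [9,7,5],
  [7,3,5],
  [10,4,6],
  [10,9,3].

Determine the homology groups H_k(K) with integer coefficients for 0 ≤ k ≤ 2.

K has 10 vertices, 30 edges, 20 triangles.
rank ∂_0 = 0, rank ∂_1 = 9 ⇒ b_0 = 10 − 0 − 9 = 1; all invariant factors of ∂_1 are 1 so no torsion. So H_0 ≅ Z.
rank ∂_1 = 9, rank ∂_2 = 20 ⇒ b_1 = 30 − 9 − 20 = 1; ∂_2 has invariant factor(s) [2] giving torsion. So H_1 ≅ Z × Z/2.
rank ∂_2 = 20, rank ∂_3 = 0 ⇒ b_2 = 20 − 20 − 0 = 0. So H_2 ≅ 0.

H_0 = Z,  H_1 = Z × Z/2,  H_2 = 0.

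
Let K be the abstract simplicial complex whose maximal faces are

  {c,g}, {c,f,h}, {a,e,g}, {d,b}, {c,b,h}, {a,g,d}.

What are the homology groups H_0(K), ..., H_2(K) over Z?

We work with the vertex ordering a < b < c < d < e < f < g < h. The simplices of K, each written with vertices in increasing order, are:

  0-simplices (8): a, b, c, d, e, f, g, h
  1-simplices (12): ad, ae, ag, bc, bd, bh, cf, cg, ch, dg, eg, fh
  2-simplices (4): adg, aeg, bch, cfh

Hence C_0 ≅ Z^8, C_1 ≅ Z^12, C_2 ≅ Z^4.

The boundary map ∂_1: C_1 → C_0 maps an edge to its endpoints' difference, ∂[p,q] = q − p.
The 8×12 boundary matrix has rank 7 and Smith normal form diag(1,1,1,1,1,1,1).

The boundary map ∂_2: C_2 → C_1 acts by ∂[p,q,r] = [q,r] − [p,r] + [p,q]. For instance
  ∂cfh = fh − ch + cf,
  ∂aeg = eg − ag + ae.
The 12×4 boundary matrix has rank 4 and Smith normal form diag(1,1,1,1).

Computing H_k = (kernel of ∂_k) / (image of ∂_{k+1}):

  H_0: rank C_0 − rank ∂_1 = 8 − 7 = 1, and the invariant factors of ∂_1 are all 1, so H_0 ≅ Z.
  H_1: rank ker ∂_1 − rank ∂_2 = (12 − 7) − 4 = 1, and the invariant factors of ∂_2 are all 1, so H_1 ≅ Z.
  H_2: rank ker ∂_2 − rank ∂_3 = (4 − 4) − 0 = 0, and there is no ∂_3, so H_2 ≅ 0.

H_0 = Z,  H_1 = Z,  H_2 = 0.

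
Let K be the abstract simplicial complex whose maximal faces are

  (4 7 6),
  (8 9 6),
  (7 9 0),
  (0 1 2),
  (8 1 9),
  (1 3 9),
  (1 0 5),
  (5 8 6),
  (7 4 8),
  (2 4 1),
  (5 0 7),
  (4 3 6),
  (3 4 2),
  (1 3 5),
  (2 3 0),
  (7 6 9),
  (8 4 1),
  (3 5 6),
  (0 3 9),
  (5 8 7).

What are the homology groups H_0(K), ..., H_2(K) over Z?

Fix the vertex order 0 < 1 < 2 < 3 < 4 < 5 < 6 < 7 < 8 < 9 and write every simplex with vertices in increasing order. Then dim K = 2 and the simplices of K are:

  0-simplices (10): [0], [1], [2], [3], [4], [5], [6], [7], [8], [9]
  1-simplices (30): (30 of them)
  2-simplices (20): (20 of them)

giving chain groups C_0 ≅ Z^10, C_1 ≅ Z^30, C_2 ≅ Z^20.

The boundary map ∂_1: C_1 → C_0 maps an edge to its endpoints' difference, ∂[p,q] = q − p. For instance
  ∂[1,9] = [9] − [1].
As a 10×30 matrix over Z this has rank 9, with invariant factors (1,1,1,1,1,1,1,1,1).

Boundary ∂_2: C_2 → C_1 maps a triangle to the signed sum of its edges. For instance
  ∂[3,4,6] = [4,6] − [3,6] + [3,4],
  ∂[1,2,4] = [2,4] − [1,4] + [1,2].
The resulting 30×20 matrix has rank 20, and its Smith normal form has invariant factors (1,1,1,1,1,1,1,1,1,1,1,1,1,1,1,1,1,1,1,2).

Reading off H_k = ker ∂_k / im ∂_{k+1}:

  H_0: rank C_0 − rank ∂_1 = 10 − 9 = 1, and the invariant factors of ∂_1 are all 1, so H_0 ≅ Z.
  H_1: rank ker ∂_1 − rank ∂_2 = (30 − 9) − 20 = 1, and ∂_2 has invariant factor 2 > 1, so H_1 ≅ Z ⊕ Z/2.
  H_2: rank ker ∂_2 − rank ∂_3 = (20 − 20) − 0 = 0, and there is no ∂_3, so H_2 ≅ 0.

As a check, the Euler characteristic is 10 − 30 + 20 = 0, which agrees with 1 − 1 + 0 = 0.

H_0 = Z,  H_1 = Z ⊕ Z/2,  H_2 = 0.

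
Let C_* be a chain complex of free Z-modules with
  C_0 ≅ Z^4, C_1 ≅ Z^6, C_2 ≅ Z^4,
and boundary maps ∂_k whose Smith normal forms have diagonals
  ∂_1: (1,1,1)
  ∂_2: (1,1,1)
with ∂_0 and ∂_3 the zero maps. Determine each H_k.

H_0: b_0 = 4 − 0 − 3 = 1; torsion from ∂_1 factors > 1: none. So H_0 = Z.
H_1: b_1 = 6 − 3 − 3 = 0; torsion from ∂_2 factors > 1: none. So H_1 = 0.
H_2: b_2 = 4 − 3 − 0 = 1; torsion from ∂_3 factors > 1: none. So H_2 = Z.

H_0 = Z,  H_1 = 0,  H_2 = Z.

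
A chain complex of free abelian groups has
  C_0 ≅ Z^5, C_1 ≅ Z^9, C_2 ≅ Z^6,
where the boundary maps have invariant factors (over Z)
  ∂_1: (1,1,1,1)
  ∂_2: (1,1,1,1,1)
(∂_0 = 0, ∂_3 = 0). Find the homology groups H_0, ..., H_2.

H_0: b_0 = 5 − 0 − 4 = 1; torsion from ∂_1 factors > 1: none. So H_0 = Z.
H_1: b_1 = 9 − 4 − 5 = 0; torsion from ∂_2 factors > 1: none. So H_1 = 0.
H_2: b_2 = 6 − 5 − 0 = 1; torsion from ∂_3 factors > 1: none. So H_2 = Z.

H_0 = Z,  H_1 = 0,  H_2 = Z.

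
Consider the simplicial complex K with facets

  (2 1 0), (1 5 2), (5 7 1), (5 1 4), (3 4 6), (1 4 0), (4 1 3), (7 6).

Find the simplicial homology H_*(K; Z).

Fix the vertex order 0 < 1 < 2 < 3 < 4 < 5 < 6 < 7 and write every simplex with vertices in increasing order. Then dim K = 2 and the simplices of K are:

  0-simplices (8): [0], [1], [2], [3], [4], [5], [6], [7]
  1-simplices (15): [0,1], [0,2], [0,4], [1,2], [1,3], [1,4], [1,5], [1,7], [2,5], [3,4], [3,6], [4,5], [4,6], [5,7], [6,7]
  2-simplices (7): [0,1,2], [0,1,4], [1,2,5], [1,3,4], [1,4,5], [1,5,7], [3,4,6]

Hence C_0 ≅ Z^8, C_1 ≅ Z^15, C_2 ≅ Z^7.

Boundary ∂_1: C_1 → C_0 maps an edge to its endpoints' difference, ∂[p,q] = q − p. For instance
  ∂[3,6] = [6] − [3].
The resulting 8×15 matrix has rank 7, and its Smith normal form has invariant factors (1,1,1,1,1,1,1).

The boundary map ∂_2: C_2 → C_1 sends each 2-simplex [p,q,r] to [q,r] − [p,r] + [p,q]. For instance
  ∂[0,1,2] = [1,2] − [0,2] + [0,1],
  ∂[3,4,6] = [4,6] − [3,6] + [3,4].
This gives a 15×7 integer matrix of rank 7; reducing to Smith normal form yields diagonal entries (1,1,1,1,1,1,1).

Computing H_k = (kernel of ∂_k) / (image of ∂_{k+1}):

  H_0: rank C_0 − rank ∂_1 = 8 − 7 = 1, and the invariant factors of ∂_1 are all 1, so H_0 ≅ Z.
  H_1: rank ker ∂_1 − rank ∂_2 = (15 − 7) − 7 = 1, and the invariant factors of ∂_2 are all 1, so H_1 ≅ Z.
  H_2: rank ker ∂_2 − rank ∂_3 = (7 − 7) − 0 = 0, and there is no ∂_3, so H_2 ≅ 0.

As a check, the Euler characteristic is 8 − 15 + 7 = 0, which agrees with 1 − 1 + 0 = 0.

H_0 ≅ Z,  H_1 ≅ Z,  H_2 = 0.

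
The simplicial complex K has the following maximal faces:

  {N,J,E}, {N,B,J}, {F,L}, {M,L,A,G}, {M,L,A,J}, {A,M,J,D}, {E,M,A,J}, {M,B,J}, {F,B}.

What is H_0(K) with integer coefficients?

Take the total order A < B < D < E < F < G < J < L < M < N on the vertex set. Then K (dimension 3) consists of the simplices:

  0-simplices (10): A, B, D, E, F, G, J, L, M, N
  1-simplices (22): AD, AE, AG, AJ, AL, AM, BF, BJ, BM, BN, DJ, DM, EJ, EM, EN, FL, GL, GM, JL, JM, JN, LM
  2-simplices (16): ADJ, ADM, AEJ, AEM, AGL, AGM, AJL, AJM, ALM, BJM, BJN, DJM, EJM, EJN, GLM, JLM
  3-simplices (4): ADJM, AEJM, AGLM, AJLM

so the chain groups are C_0 ≅ Z^10, C_1 ≅ Z^22, C_2 ≅ Z^16, C_3 ≅ Z^4.

Boundary ∂_1: C_1 → C_0 sends each edge [p,q] (with p < q) to q − p.
This gives a 10×22 integer matrix of rank 9; reducing to Smith normal form yields diagonal entries (1,1,1,1,1,1,1,1,1).

The boundary map ∂_2: C_2 → C_1 maps a triangle to the signed sum of its edges. For instance
  ∂ADM = DM − AM + AD,
  ∂AGM = GM − AM + AG.
The resulting 22×16 matrix has rank 12, and its Smith normal form has invariant factors (1,1,1,1,1,1,1,1,1,1,1,1).

Boundary ∂_3: C_3 → C_2 sends each 3-simplex σ to the alternating sum Σ_i (−1)^i (σ with its i-th vertex removed). For instance
  ∂AJLM = JLM − ALM + AJM − AJL,
  ∂AGLM = GLM − ALM + AGM − AGL.
As a 16×4 matrix over Z this has rank 4, with invariant factors (1,1,1,1).

Computing H_k = (kernel of ∂_k) / (image of ∂_{k+1}):

  H_0: rank C_0 − rank ∂_1 = 10 − 9 = 1, and the invariant factors of ∂_1 are all 1, so H_0 ≅ Z.

H_0 ≅ Z.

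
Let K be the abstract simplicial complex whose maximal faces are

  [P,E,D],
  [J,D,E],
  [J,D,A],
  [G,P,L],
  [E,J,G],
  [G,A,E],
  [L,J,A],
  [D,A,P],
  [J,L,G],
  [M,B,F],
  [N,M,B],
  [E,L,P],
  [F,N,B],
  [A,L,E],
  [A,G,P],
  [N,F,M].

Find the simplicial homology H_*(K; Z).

Order the vertices as A < B < D < E < F < G < J < L < M < N < P. Listing each simplex with vertices in this order, K has dimension 2 with simplices:

  0-simplices (11): A, B, D, E, F, G, J, L, M, N, P
  1-simplices (24): AD, AE, AG, AJ, AL, AP, BF, BM, BN, DE, DJ, DP, EG, EJ, EL, EP, FM, FN, GJ, GL, GP, JL, LP, MN
  2-simplices (16): ADJ, ADP, AEG, AEL, AGP, AJL, BFM, BFN, BMN, DEJ, DEP, EGJ, ELP, FMN, GJL, GLP

Hence C_0 ≅ Z^11, C_1 ≅ Z^24, C_2 ≅ Z^16.

The boundary map ∂_1: C_1 → C_0 maps an edge to its endpoints' difference, ∂[p,q] = q − p.
This gives a 11×24 integer matrix of rank 9; reducing to Smith normal form yields diagonal entries (1,1,1,1,1,1,1,1,1).

Boundary ∂_2: C_2 → C_1 maps a triangle to the signed sum of its edges. For instance
  ∂ADJ = DJ − AJ + AD,
  ∂AEL = EL − AL + AE.
The resulting 24×16 matrix has rank 15, and its Smith normal form has invariant factors (1,1,1,1,1,1,1,1,1,1,1,1,1,1,2).

From H_k ≅ ker(∂_k) / im(∂_{k+1}) we obtain:

  H_0: rank C_0 − rank ∂_1 = 11 − 9 = 2, and the invariant factors of ∂_1 are all 1, so H_0 = Z^2.
  H_1: rank ker ∂_1 − rank ∂_2 = (24 − 9) − 15 = 0, and ∂_2 has invariant factor 2 > 1, so H_1 = Z/2.
  H_2: rank ker ∂_2 − rank ∂_3 = (16 − 15) − 0 = 1, and there is no ∂_3, so H_2 = Z.

H_0 = Z^2,  H_1 = Z/2,  H_2 = Z.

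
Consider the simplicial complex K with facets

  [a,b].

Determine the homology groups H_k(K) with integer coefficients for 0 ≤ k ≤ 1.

K has 2 vertices, 1 edge.
rank ∂_0 = 0, rank ∂_1 = 1 ⇒ b_0 = 2 − 0 − 1 = 1; all invariant factors of ∂_1 are 1 so no torsion. So H_0 ≅ Z.
rank ∂_1 = 1, rank ∂_2 = 0 ⇒ b_1 = 1 − 1 − 0 = 0. So H_1 ≅ 0.

H_0 = Z,  H_1 = 0.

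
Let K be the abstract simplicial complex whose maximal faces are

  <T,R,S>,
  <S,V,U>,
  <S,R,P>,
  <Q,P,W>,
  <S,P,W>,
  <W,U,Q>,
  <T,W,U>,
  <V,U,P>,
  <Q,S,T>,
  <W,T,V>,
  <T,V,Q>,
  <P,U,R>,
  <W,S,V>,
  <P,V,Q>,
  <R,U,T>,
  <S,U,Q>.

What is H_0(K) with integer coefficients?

H_0 = Z.

We work with the vertex ordering P < Q < R < S < T < U < V < W. The simplices of K, each written with vertices in increasing order, are:

  0-simplices (8): P, Q, R, S, T, U, V, W
  1-simplices (24): PQ, PR, PS, PU, PV, PW, QS, QT, QU, QV, QW, RS, RT, RU, ST, SU, SV, SW, TU, TV, TW, UV, UW, VW
  2-simplices (16): PQV, PQW, PRS, PRU, PSW, PUV, QST, QSU, QTV, QUW, RST, RTU, SUV, SVW, TUW, TVW

so the chain groups are C_0 ≅ Z^8, C_1 ≅ Z^24, C_2 ≅ Z^16.

∂_1: C_1 → C_0 sends each edge [p,q] (with p < q) to q − p.
As a 8×24 matrix over Z this has rank 7, with invariant factors (1,1,1,1,1,1,1).

The boundary map ∂_2: C_2 → C_1 acts by ∂[p,q,r] = [q,r] − [p,r] + [p,q]. For instance
  ∂QSU = SU − QU + QS,
  ∂PUV = UV − PV + PU.
The 24×16 boundary matrix has rank 15 and Smith normal form diag(1,1,1,1,1,1,1,1,1,1,1,1,1,1,1).

Computing H_k = (kernel of ∂_k) / (image of ∂_{k+1}):

  H_0: rank C_0 − rank ∂_1 = 8 − 7 = 1, and the invariant factors of ∂_1 are all 1, so H_0 = Z.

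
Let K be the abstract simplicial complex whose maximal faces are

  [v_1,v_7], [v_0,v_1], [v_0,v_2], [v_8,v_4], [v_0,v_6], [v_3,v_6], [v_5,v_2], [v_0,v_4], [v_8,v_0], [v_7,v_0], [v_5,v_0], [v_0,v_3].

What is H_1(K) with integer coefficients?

Take the total order v_0 < v_1 < v_2 < v_3 < v_4 < v_5 < v_6 < v_7 < v_8 on the vertex set. Then K (dimension 1) consists of the simplices:

  0-simplices (9): [v_0], [v_1], [v_2], [v_3], [v_4], [v_5], [v_6], [v_7], [v_8]
  1-simplices (12): [v_0,v_1], [v_0,v_2], [v_0,v_3], [v_0,v_4], [v_0,v_5], [v_0,v_6], [v_0,v_7], [v_0,v_8], [v_1,v_7], [v_2,v_5], [v_3,v_6], [v_4,v_8]

so the chain groups are C_0 ≅ Z^9, C_1 ≅ Z^12.

Boundary ∂_1: C_1 → C_0 sends each edge [p,q] (with p < q) to q − p. For instance
  ∂[v_0,v_3] = [v_3] − [v_0].
The resulting 9×12 matrix has rank 8, and its Smith normal form has invariant factors (1,1,1,1,1,1,1,1).

Now H_k = ker ∂_k / im ∂_{k+1}, so:

  H_1: rank ker ∂_1 − rank ∂_2 = (12 − 8) − 0 = 4, and there is no ∂_2, so H_1 ≅ Z^4.

H_1 ≅ Z^4.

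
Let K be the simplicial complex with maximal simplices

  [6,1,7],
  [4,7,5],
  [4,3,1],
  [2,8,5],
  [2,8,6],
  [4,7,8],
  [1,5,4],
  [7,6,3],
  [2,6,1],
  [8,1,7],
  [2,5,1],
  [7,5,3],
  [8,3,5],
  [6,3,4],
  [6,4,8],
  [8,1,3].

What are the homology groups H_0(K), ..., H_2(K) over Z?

K has 8 vertices, 24 edges, 16 triangles.
rank ∂_0 = 0, rank ∂_1 = 7 ⇒ b_0 = 8 − 0 − 7 = 1; all invariant factors of ∂_1 are 1 so no torsion. So H_0 = Z.
rank ∂_1 = 7, rank ∂_2 = 15 ⇒ b_1 = 24 − 7 − 15 = 2; all invariant factors of ∂_2 are 1 so no torsion. So H_1 = Z^2.
rank ∂_2 = 15, rank ∂_3 = 0 ⇒ b_2 = 16 − 15 − 0 = 1. So H_2 = Z.

H_0 ≅ Z,  H_1 ≅ Z^2,  H_2 ≅ Z.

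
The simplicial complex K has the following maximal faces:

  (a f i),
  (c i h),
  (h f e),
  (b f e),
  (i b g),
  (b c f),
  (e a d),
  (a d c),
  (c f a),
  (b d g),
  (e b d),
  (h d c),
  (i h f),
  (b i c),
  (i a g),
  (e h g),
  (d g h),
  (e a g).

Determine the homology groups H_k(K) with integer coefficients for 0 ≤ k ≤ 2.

H_0 = Z,  H_1 = Z × Z/2,  H_2 = 0.

Fix the vertex order a < b < c < d < e < f < g < h < i and write every simplex with vertices in increasing order. Then dim K = 2 and the simplices of K are:

  0-simplices (9): a, b, c, d, e, f, g, h, i
  1-simplices (27): ac, ad, ae, af, ag, ai, bc, bd, be, bf, bg, bi, cd, cf, ch, ci, de, dg, dh, ef, eg, eh, fh, fi, gh, gi, hi
  2-simplices (18): acd, acf, ade, aeg, afi, agi, bcf, bci, bde, bdg, bef, bgi, cdh, chi, dgh, efh, egh, fhi

so the chain groups are C_0 ≅ Z^9, C_1 ≅ Z^27, C_2 ≅ Z^18.

The boundary map ∂_1: C_1 → C_0 maps an edge to its endpoints' difference, ∂[p,q] = q − p. For instance
  ∂ci = i − c.
This gives a 9×27 integer matrix of rank 8; reducing to Smith normal form yields diagonal entries (1,1,1,1,1,1,1,1).

The boundary map ∂_2: C_2 → C_1 maps a triangle to the signed sum of its edges. For instance
  ∂ade = de − ae + ad,
  ∂acd = cd − ad + ac.
As a 27×18 matrix over Z this has rank 18, with invariant factors (1,1,1,1,1,1,1,1,1,1,1,1,1,1,1,1,1,2).

Reading off H_k = ker ∂_k / im ∂_{k+1}:

  H_0: rank C_0 − rank ∂_1 = 9 − 8 = 1, and the invariant factors of ∂_1 are all 1, so H_0 ≅ Z.
  H_1: rank ker ∂_1 − rank ∂_2 = (27 − 8) − 18 = 1, and ∂_2 has invariant factor 2 > 1, so H_1 ≅ Z × Z/2.
  H_2: rank ker ∂_2 − rank ∂_3 = (18 − 18) − 0 = 0, and there is no ∂_3, so H_2 ≅ 0.

As a check, the Euler characteristic is 9 − 27 + 18 = 0, which agrees with 1 − 1 + 0 = 0.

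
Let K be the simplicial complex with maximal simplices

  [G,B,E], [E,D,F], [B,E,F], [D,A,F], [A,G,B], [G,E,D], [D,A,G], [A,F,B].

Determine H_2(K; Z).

H_2 ≅ Z.

Fix the vertex order A < B < D < E < F < G and write every simplex with vertices in increasing order. Then dim K = 2 and the simplices of K are:

  0-simplices (6): A, B, D, E, F, G
  1-simplices (12): AB, AD, AF, AG, BE, BF, BG, DE, DF, DG, EF, EG
  2-simplices (8): ABF, ABG, ADF, ADG, BEF, BEG, DEF, DEG

giving chain groups C_0 ≅ Z^6, C_1 ≅ Z^12, C_2 ≅ Z^8.

Boundary ∂_1: C_1 → C_0 is given by ∂[p,q] = [q] − [p].
The 6×12 boundary matrix has rank 5 and Smith normal form diag(1,1,1,1,1).

The boundary map ∂_2: C_2 → C_1 acts by ∂[p,q,r] = [q,r] − [p,r] + [p,q]. For instance
  ∂BEG = EG − BG + BE,
  ∂ABF = BF − AF + AB.
The resulting 12×8 matrix has rank 7, and its Smith normal form has invariant factors (1,1,1,1,1,1,1).

Reading off H_k = ker ∂_k / im ∂_{k+1}:

  H_2: rank ker ∂_2 − rank ∂_3 = (8 − 7) − 0 = 1, and there is no ∂_3, so H_2 = Z.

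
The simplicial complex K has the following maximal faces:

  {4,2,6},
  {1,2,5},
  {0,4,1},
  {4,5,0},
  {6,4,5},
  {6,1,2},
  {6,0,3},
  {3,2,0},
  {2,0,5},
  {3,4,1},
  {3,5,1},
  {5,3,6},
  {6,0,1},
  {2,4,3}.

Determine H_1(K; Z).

H_1 ≅ Z^2.

We work with the vertex ordering 0 < 1 < 2 < 3 < 4 < 5 < 6. The simplices of K, each written with vertices in increasing order, are:

  0-simplices (7): [0], [1], [2], [3], [4], [5], [6]
  1-simplices (21): [0,1], [0,2], [0,3], [0,4], [0,5], [0,6], [1,2], [1,3], [1,4], [1,5], [1,6], [2,3], [2,4], [2,5], [2,6], [3,4], [3,5], [3,6], [4,5], [4,6], [5,6]
  2-simplices (14): [0,1,4], [0,1,6], [0,2,3], [0,2,5], [0,3,6], [0,4,5], [1,2,5], [1,2,6], [1,3,4], [1,3,5], [2,3,4], [2,4,6], [3,5,6], [4,5,6]

giving chain groups C_0 ≅ Z^7, C_1 ≅ Z^21, C_2 ≅ Z^14.

The boundary map ∂_1: C_1 → C_0 is given by ∂[p,q] = [q] − [p].
The resulting 7×21 matrix has rank 6, and its Smith normal form has invariant factors (1,1,1,1,1,1).

Boundary ∂_2: C_2 → C_1 sends each 2-simplex [p,q,r] to [q,r] − [p,r] + [p,q]. For instance
  ∂[0,2,3] = [2,3] − [0,3] + [0,2],
  ∂[2,3,4] = [3,4] − [2,4] + [2,3].
The resulting 21×14 matrix has rank 13, and its Smith normal form has invariant factors (1,1,1,1,1,1,1,1,1,1,1,1,1).

Reading off H_k = ker ∂_k / im ∂_{k+1}:

  H_1: rank ker ∂_1 − rank ∂_2 = (21 − 6) − 13 = 2, and the invariant factors of ∂_2 are all 1, so H_1 = Z^2.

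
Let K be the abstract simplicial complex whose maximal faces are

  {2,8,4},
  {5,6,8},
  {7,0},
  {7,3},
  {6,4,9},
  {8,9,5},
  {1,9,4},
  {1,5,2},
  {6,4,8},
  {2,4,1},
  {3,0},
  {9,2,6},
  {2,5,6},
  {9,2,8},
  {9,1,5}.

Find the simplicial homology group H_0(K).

Fix the vertex order 0 < 1 < 2 < 3 < 4 < 5 < 6 < 7 < 8 < 9 and write every simplex with vertices in increasing order. Then dim K = 2 and the simplices of K are:

  0-simplices (10): [0], [1], [2], [3], [4], [5], [6], [7], [8], [9]
  1-simplices (21): [0,3], [0,7], [1,2], [1,4], [1,5], [1,9], [2,4], [2,5], [2,6], [2,8], [2,9], [3,7], [4,6], [4,8], [4,9], [5,6], [5,8], [5,9], [6,8], [6,9], [8,9]
  2-simplices (12): [1,2,4], [1,2,5], [1,4,9], [1,5,9], [2,4,8], [2,5,6], [2,6,9], [2,8,9], [4,6,8], [4,6,9], [5,6,8], [5,8,9]

so the chain groups are C_0 ≅ Z^10, C_1 ≅ Z^21, C_2 ≅ Z^12.

∂_1: C_1 → C_0 maps an edge to its endpoints' difference, ∂[p,q] = q − p.
As a 10×21 matrix over Z this has rank 8, with invariant factors (1,1,1,1,1,1,1,1).

∂_2: C_2 → C_1 maps a triangle to the signed sum of its edges. For instance
  ∂[4,6,9] = [6,9] − [4,9] + [4,6],
  ∂[4,6,8] = [6,8] − [4,8] + [4,6].
This gives a 21×12 integer matrix of rank 12; reducing to Smith normal form yields diagonal entries (1,1,1,1,1,1,1,1,1,1,1,2).

Now H_k = ker ∂_k / im ∂_{k+1}, so:

  H_0: rank C_0 − rank ∂_1 = 10 − 8 = 2, and the invariant factors of ∂_1 are all 1, so H_0 = Z^2.

(K is a triangulation of the disjoint union of the real projective plane RP^2 and the circle S^1.)

H_0 ≅ Z^2.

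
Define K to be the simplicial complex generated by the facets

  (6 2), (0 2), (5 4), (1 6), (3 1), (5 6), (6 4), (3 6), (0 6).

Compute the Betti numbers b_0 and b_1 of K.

Order the vertices as 0 < 1 < 2 < 3 < 4 < 5 < 6. Listing each simplex with vertices in this order, K has dimension 1 with simplices:

  0-simplices (7): [0], [1], [2], [3], [4], [5], [6]
  1-simplices (9): [0,2], [0,6], [1,3], [1,6], [2,6], [3,6], [4,5], [4,6], [5,6]

giving chain groups C_0 ≅ Z^7, C_1 ≅ Z^9.

The boundary map ∂_1: C_1 → C_0 is given by ∂[p,q] = [q] − [p].
This gives a 7×9 integer matrix of rank 6; reducing to Smith normal form yields diagonal entries (1,1,1,1,1,1).

Reading off H_k = ker ∂_k / im ∂_{k+1}:

  H_0: rank C_0 − rank ∂_1 = 7 − 6 = 1, and the invariant factors of ∂_1 are all 1, so H_0 = Z.
  H_1: rank ker ∂_1 − rank ∂_2 = (9 − 6) − 0 = 3, and there is no ∂_2, so H_1 = Z^3.

As a check, the Euler characteristic is 7 − 9 = -2, which agrees with 1 − 3 = -2.

Hence the Betti numbers are b_0 = 1, b_1 = 3.

b_0 = 1, b_1 = 3.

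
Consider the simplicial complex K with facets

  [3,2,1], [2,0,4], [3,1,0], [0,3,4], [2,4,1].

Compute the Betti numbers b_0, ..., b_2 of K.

b_0 = 1, b_1 = 1, b_2 = 0.

Order the vertices as 0 < 1 < 2 < 3 < 4. Listing each simplex with vertices in this order, K has dimension 2 with simplices:

  0-simplices (5): [0], [1], [2], [3], [4]
  1-simplices (10): [0,1], [0,2], [0,3], [0,4], [1,2], [1,3], [1,4], [2,3], [2,4], [3,4]
  2-simplices (5): [0,1,3], [0,2,4], [0,3,4], [1,2,3], [1,2,4]

Hence C_0 ≅ Z^5, C_1 ≅ Z^10, C_2 ≅ Z^5.

∂_1: C_1 → C_0 sends each edge [p,q] (with p < q) to q − p. For instance
  ∂[2,3] = [3] − [2].
The 5×10 boundary matrix has rank 4 and Smith normal form diag(1,1,1,1).

∂_2: C_2 → C_1 maps a triangle to the signed sum of its edges. For instance
  ∂[0,3,4] = [3,4] − [0,4] + [0,3],
  ∂[0,2,4] = [2,4] − [0,4] + [0,2].
This gives a 10×5 integer matrix of rank 5; reducing to Smith normal form yields diagonal entries (1,1,1,1,1).

Computing H_k = (kernel of ∂_k) / (image of ∂_{k+1}):

  H_0: rank C_0 − rank ∂_1 = 5 − 4 = 1, and the invariant factors of ∂_1 are all 1, so H_0 = Z.
  H_1: rank ker ∂_1 − rank ∂_2 = (10 − 4) − 5 = 1, and the invariant factors of ∂_2 are all 1, so H_1 = Z.
  H_2: rank ker ∂_2 − rank ∂_3 = (5 − 5) − 0 = 0, and there is no ∂_3, so H_2 = 0.

(K is a triangulation of the Möbius band.)

Hence the Betti numbers are b_0 = 1, b_1 = 1, b_2 = 0.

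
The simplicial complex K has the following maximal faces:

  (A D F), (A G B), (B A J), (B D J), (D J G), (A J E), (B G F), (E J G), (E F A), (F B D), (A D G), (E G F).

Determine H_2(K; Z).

Order the vertices as A < B < D < E < F < G < J. Listing each simplex with vertices in this order, K has dimension 2 with simplices:

  0-simplices (7): A, B, D, E, F, G, J
  1-simplices (18): AB, AD, AE, AF, AG, AJ, BD, BF, BG, BJ, DF, DG, DJ, EF, EG, EJ, FG, GJ
  2-simplices (12): ABG, ABJ, ADF, ADG, AEF, AEJ, BDF, BDJ, BFG, DGJ, EFG, EGJ

so the chain groups are C_0 ≅ Z^7, C_1 ≅ Z^18, C_2 ≅ Z^12.

The boundary map ∂_1: C_1 → C_0 sends each edge [p,q] (with p < q) to q − p.
The resulting 7×18 matrix has rank 6, and its Smith normal form has invariant factors (1,1,1,1,1,1).

∂_2: C_2 → C_1 sends each 2-simplex [p,q,r] to [q,r] − [p,r] + [p,q]. For instance
  ∂BDJ = DJ − BJ + BD,
  ∂BFG = FG − BG + BF.
This gives a 18×12 integer matrix of rank 12; reducing to Smith normal form yields diagonal entries (1,1,1,1,1,1,1,1,1,1,1,2).

From H_k ≅ ker(∂_k) / im(∂_{k+1}) we obtain:

  H_2: rank ker ∂_2 − rank ∂_3 = (12 − 12) − 0 = 0, and there is no ∂_3, so H_2 = 0.

(K is a triangulation of the real projective plane RP^2.)

H_2 ≅ 0.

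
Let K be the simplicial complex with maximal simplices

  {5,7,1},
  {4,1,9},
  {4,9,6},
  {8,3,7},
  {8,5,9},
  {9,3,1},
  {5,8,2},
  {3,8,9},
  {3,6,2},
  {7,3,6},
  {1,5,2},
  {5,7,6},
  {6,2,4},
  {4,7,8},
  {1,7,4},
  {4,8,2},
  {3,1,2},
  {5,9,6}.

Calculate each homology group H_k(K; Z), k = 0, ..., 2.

H_0 ≅ Z,  H_1 ≅ Z^2,  H_2 ≅ Z.

Order the vertices as 1 < 2 < 3 < 4 < 5 < 6 < 7 < 8 < 9. Listing each simplex with vertices in this order, K has dimension 2 with simplices:

  0-simplices (9): [1], [2], [3], [4], [5], [6], [7], [8], [9]
  1-simplices (27): (27 of them)
  2-simplices (18): [1,2,3], [1,2,5], [1,3,9], [1,4,7], [1,4,9], [1,5,7], [2,3,6], [2,4,6], [2,4,8], [2,5,8], [3,6,7], [3,7,8], [3,8,9], [4,6,9], [4,7,8], [5,6,7], [5,6,9], [5,8,9]

so the chain groups are C_0 ≅ Z^9, C_1 ≅ Z^27, C_2 ≅ Z^18.

Boundary ∂_1: C_1 → C_0 maps an edge to its endpoints' difference, ∂[p,q] = q − p. For instance
  ∂[4,6] = [6] − [4].
This gives a 9×27 integer matrix of rank 8; reducing to Smith normal form yields diagonal entries (1,1,1,1,1,1,1,1).

Boundary ∂_2: C_2 → C_1 sends each 2-simplex [p,q,r] to [q,r] − [p,r] + [p,q]. For instance
  ∂[3,6,7] = [6,7] − [3,7] + [3,6],
  ∂[2,4,6] = [4,6] − [2,6] + [2,4].
The resulting 27×18 matrix has rank 17, and its Smith normal form has invariant factors (1,1,1,1,1,1,1,1,1,1,1,1,1,1,1,1,1).

Computing H_k = (kernel of ∂_k) / (image of ∂_{k+1}):

  H_0: rank C_0 − rank ∂_1 = 9 − 8 = 1, and the invariant factors of ∂_1 are all 1, so H_0 = Z.
  H_1: rank ker ∂_1 − rank ∂_2 = (27 − 8) − 17 = 2, and the invariant factors of ∂_2 are all 1, so H_1 = Z^2.
  H_2: rank ker ∂_2 − rank ∂_3 = (18 − 17) − 0 = 1, and there is no ∂_3, so H_2 = Z.

As a check, the Euler characteristic is 9 − 27 + 18 = 0, which agrees with 1 − 2 + 1 = 0.
(K is a triangulation of the torus T^2.)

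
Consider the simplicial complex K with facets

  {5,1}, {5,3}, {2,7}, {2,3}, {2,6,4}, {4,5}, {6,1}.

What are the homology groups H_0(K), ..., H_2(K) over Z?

Order the vertices as 1 < 2 < 3 < 4 < 5 < 6 < 7. Listing each simplex with vertices in this order, K has dimension 2 with simplices:

  0-simplices (7): [1], [2], [3], [4], [5], [6], [7]
  1-simplices (9): [1,5], [1,6], [2,3], [2,4], [2,6], [2,7], [3,5], [4,5], [4,6]
  2-simplices (1): [2,4,6]

so the chain groups are C_0 ≅ Z^7, C_1 ≅ Z^9, C_2 ≅ Z^1.

∂_1: C_1 → C_0 sends each edge [p,q] (with p < q) to q − p.
This gives a 7×9 integer matrix of rank 6; reducing to Smith normal form yields diagonal entries (1,1,1,1,1,1).

∂_2: C_2 → C_1 acts by ∂[p,q,r] = [q,r] − [p,r] + [p,q]. For instance
  ∂[2,4,6] = [4,6] − [2,6] + [2,4].
The 9×1 boundary matrix has rank 1 and Smith normal form diag(1).

Computing H_k = (kernel of ∂_k) / (image of ∂_{k+1}):

  H_0: rank C_0 − rank ∂_1 = 7 − 6 = 1, and the invariant factors of ∂_1 are all 1, so H_0 ≅ Z.
  H_1: rank ker ∂_1 − rank ∂_2 = (9 − 6) − 1 = 2, and the invariant factors of ∂_2 are all 1, so H_1 ≅ Z^2.
  H_2: rank ker ∂_2 − rank ∂_3 = (1 − 1) − 0 = 0, and there is no ∂_3, so H_2 ≅ 0.

As a check, the Euler characteristic is 7 − 9 + 1 = -1, which agrees with 1 − 2 + 0 = -1.

H_0 ≅ Z,  H_1 ≅ Z^2,  H_2 = 0.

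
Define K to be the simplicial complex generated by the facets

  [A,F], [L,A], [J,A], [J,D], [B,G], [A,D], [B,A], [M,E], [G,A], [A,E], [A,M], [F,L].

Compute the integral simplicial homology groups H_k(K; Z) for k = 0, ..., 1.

Take the total order A < B < D < E < F < G < J < L < M on the vertex set. Then K (dimension 1) consists of the simplices:

  0-simplices (9): A, B, D, E, F, G, J, L, M
  1-simplices (12): AB, AD, AE, AF, AG, AJ, AL, AM, BG, DJ, EM, FL

giving chain groups C_0 ≅ Z^9, C_1 ≅ Z^12.

The boundary map ∂_1: C_1 → C_0 maps an edge to its endpoints' difference, ∂[p,q] = q − p. For instance
  ∂BG = G − B.
The resulting 9×12 matrix has rank 8, and its Smith normal form has invariant factors (1,1,1,1,1,1,1,1).

Computing H_k = (kernel of ∂_k) / (image of ∂_{k+1}):

  H_0: rank C_0 − rank ∂_1 = 9 − 8 = 1, and the invariant factors of ∂_1 are all 1, so H_0 ≅ Z.
  H_1: rank ker ∂_1 − rank ∂_2 = (12 − 8) − 0 = 4, and there is no ∂_2, so H_1 ≅ Z^4.

H_0 = Z,  H_1 = Z^4.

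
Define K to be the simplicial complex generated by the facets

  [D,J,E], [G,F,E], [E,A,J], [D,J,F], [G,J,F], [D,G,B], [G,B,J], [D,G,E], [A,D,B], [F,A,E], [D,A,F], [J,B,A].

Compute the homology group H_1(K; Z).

H_1 = Z/2Z.

We work with the vertex ordering A < B < D < E < F < G < J. The simplices of K, each written with vertices in increasing order, are:

  0-simplices (7): A, B, D, E, F, G, J
  1-simplices (18): AB, AD, AE, AF, AJ, BD, BG, BJ, DE, DF, DG, DJ, EF, EG, EJ, FG, FJ, GJ
  2-simplices (12): ABD, ABJ, ADF, AEF, AEJ, BDG, BGJ, DEG, DEJ, DFJ, EFG, FGJ

so the chain groups are C_0 ≅ Z^7, C_1 ≅ Z^18, C_2 ≅ Z^12.

Boundary ∂_1: C_1 → C_0 maps an edge to its endpoints' difference, ∂[p,q] = q − p. For instance
  ∂EG = G − E.
The resulting 7×18 matrix has rank 6, and its Smith normal form has invariant factors (1,1,1,1,1,1).

Boundary ∂_2: C_2 → C_1 maps a triangle to the signed sum of its edges. For instance
  ∂BGJ = GJ − BJ + BG,
  ∂ABD = BD − AD + AB.
The resulting 18×12 matrix has rank 12, and its Smith normal form has invariant factors (1,1,1,1,1,1,1,1,1,1,1,2).

Now H_k = ker ∂_k / im ∂_{k+1}, so:

  H_1: rank ker ∂_1 − rank ∂_2 = (18 − 6) − 12 = 0, and ∂_2 has invariant factor 2 > 1, so H_1 = Z/2Z.

(K is a triangulation of the real projective plane RP^2.)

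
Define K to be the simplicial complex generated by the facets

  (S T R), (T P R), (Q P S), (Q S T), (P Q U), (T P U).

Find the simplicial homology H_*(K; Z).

K has 6 vertices, 12 edges, 6 triangles.
rank ∂_0 = 0, rank ∂_1 = 5 ⇒ b_0 = 6 − 0 − 5 = 1; all invariant factors of ∂_1 are 1 so no torsion. So H_0 ≅ Z.
rank ∂_1 = 5, rank ∂_2 = 6 ⇒ b_1 = 12 − 5 − 6 = 1; all invariant factors of ∂_2 are 1 so no torsion. So H_1 ≅ Z.
rank ∂_2 = 6, rank ∂_3 = 0 ⇒ b_2 = 6 − 6 − 0 = 0. So H_2 ≅ 0.

H_0 ≅ Z,  H_1 ≅ Z,  H_2 = 0.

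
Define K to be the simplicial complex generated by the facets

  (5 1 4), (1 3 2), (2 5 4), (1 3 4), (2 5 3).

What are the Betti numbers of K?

b_0 = 1, b_1 = 1, b_2 = 0.

We work with the vertex ordering 1 < 2 < 3 < 4 < 5. The simplices of K, each written with vertices in increasing order, are:

  0-simplices (5): [1], [2], [3], [4], [5]
  1-simplices (10): [1,2], [1,3], [1,4], [1,5], [2,3], [2,4], [2,5], [3,4], [3,5], [4,5]
  2-simplices (5): [1,2,3], [1,3,4], [1,4,5], [2,3,5], [2,4,5]

giving chain groups C_0 ≅ Z^5, C_1 ≅ Z^10, C_2 ≅ Z^5.

The boundary map ∂_1: C_1 → C_0 maps an edge to its endpoints' difference, ∂[p,q] = q − p. For instance
  ∂[1,2] = [2] − [1].
This gives a 5×10 integer matrix of rank 4; reducing to Smith normal form yields diagonal entries (1,1,1,1).

The boundary map ∂_2: C_2 → C_1 sends each 2-simplex [p,q,r] to [q,r] − [p,r] + [p,q]. For instance
  ∂[1,4,5] = [4,5] − [1,5] + [1,4],
  ∂[1,3,4] = [3,4] − [1,4] + [1,3].
This gives a 10×5 integer matrix of rank 5; reducing to Smith normal form yields diagonal entries (1,1,1,1,1).

Now H_k = ker ∂_k / im ∂_{k+1}, so:

  H_0: rank C_0 − rank ∂_1 = 5 − 4 = 1, and the invariant factors of ∂_1 are all 1, so H_0 ≅ Z.
  H_1: rank ker ∂_1 − rank ∂_2 = (10 − 4) − 5 = 1, and the invariant factors of ∂_2 are all 1, so H_1 ≅ Z.
  H_2: rank ker ∂_2 − rank ∂_3 = (5 − 5) − 0 = 0, and there is no ∂_3, so H_2 ≅ 0.

Hence the Betti numbers are b_0 = 1, b_1 = 1, b_2 = 0.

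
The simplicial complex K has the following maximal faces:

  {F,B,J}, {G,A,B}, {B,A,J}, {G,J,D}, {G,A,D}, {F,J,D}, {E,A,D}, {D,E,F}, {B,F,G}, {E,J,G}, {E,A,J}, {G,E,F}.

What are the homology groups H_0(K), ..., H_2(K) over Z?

Take the total order A < B < D < E < F < G < J on the vertex set. Then K (dimension 2) consists of the simplices:

  0-simplices (7): A, B, D, E, F, G, J
  1-simplices (18): AB, AD, AE, AG, AJ, BF, BG, BJ, DE, DF, DG, DJ, EF, EG, EJ, FG, FJ, GJ
  2-simplices (12): ABG, ABJ, ADE, ADG, AEJ, BFG, BFJ, DEF, DFJ, DGJ, EFG, EGJ

giving chain groups C_0 ≅ Z^7, C_1 ≅ Z^18, C_2 ≅ Z^12.

Boundary ∂_1: C_1 → C_0 maps an edge to its endpoints' difference, ∂[p,q] = q − p.
The resulting 7×18 matrix has rank 6, and its Smith normal form has invariant factors (1,1,1,1,1,1).

The boundary map ∂_2: C_2 → C_1 acts by ∂[p,q,r] = [q,r] − [p,r] + [p,q]. For instance
  ∂DEF = EF − DF + DE,
  ∂ABG = BG − AG + AB.
As a 18×12 matrix over Z this has rank 12, with invariant factors (1,1,1,1,1,1,1,1,1,1,1,2).

Reading off H_k = ker ∂_k / im ∂_{k+1}:

  H_0: rank C_0 − rank ∂_1 = 7 − 6 = 1, and the invariant factors of ∂_1 are all 1, so H_0 = Z.
  H_1: rank ker ∂_1 − rank ∂_2 = (18 − 6) − 12 = 0, and ∂_2 has invariant factor 2 > 1, so H_1 = Z/2.
  H_2: rank ker ∂_2 − rank ∂_3 = (12 − 12) − 0 = 0, and there is no ∂_3, so H_2 = 0.

(K is a triangulation of the real projective plane RP^2.)

H_0 ≅ Z,  H_1 ≅ Z/2,  H_2 = 0.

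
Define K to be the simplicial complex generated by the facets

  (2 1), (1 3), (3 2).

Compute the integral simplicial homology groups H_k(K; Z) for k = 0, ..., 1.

Take the total order 1 < 2 < 3 on the vertex set. Then K (dimension 1) consists of the simplices:

  0-simplices (3): [1], [2], [3]
  1-simplices (3): [1,2], [1,3], [2,3]

giving chain groups C_0 ≅ Z^3, C_1 ≅ Z^3.

Boundary ∂_1: C_1 → C_0 maps an edge to its endpoints' difference, ∂[p,q] = q − p.
This gives a 3×3 integer matrix of rank 2; reducing to Smith normal form yields diagonal entries (1,1).

Computing H_k = (kernel of ∂_k) / (image of ∂_{k+1}):

  H_0: rank C_0 − rank ∂_1 = 3 − 2 = 1, and the invariant factors of ∂_1 are all 1, so H_0 = Z.
  H_1: rank ker ∂_1 − rank ∂_2 = (3 − 2) − 0 = 1, and there is no ∂_2, so H_1 = Z.

(K is a triangulation of the circle S^1.)

H_0 ≅ Z,  H_1 ≅ Z.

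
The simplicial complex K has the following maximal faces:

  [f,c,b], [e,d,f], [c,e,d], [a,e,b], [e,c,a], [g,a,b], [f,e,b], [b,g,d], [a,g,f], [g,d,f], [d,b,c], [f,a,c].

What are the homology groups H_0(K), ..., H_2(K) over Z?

Order the vertices as a < b < c < d < e < f < g. Listing each simplex with vertices in this order, K has dimension 2 with simplices:

  0-simplices (7): a, b, c, d, e, f, g
  1-simplices (18): ab, ac, ae, af, ag, bc, bd, be, bf, bg, cd, ce, cf, de, df, dg, ef, fg
  2-simplices (12): abe, abg, ace, acf, afg, bcd, bcf, bdg, bef, cde, def, dfg

giving chain groups C_0 ≅ Z^7, C_1 ≅ Z^18, C_2 ≅ Z^12.

The boundary map ∂_1: C_1 → C_0 sends each edge [p,q] (with p < q) to q − p. For instance
  ∂cd = d − c.
The 7×18 boundary matrix has rank 6 and Smith normal form diag(1,1,1,1,1,1).

Boundary ∂_2: C_2 → C_1 sends each 2-simplex [p,q,r] to [q,r] − [p,r] + [p,q]. For instance
  ∂abe = be − ae + ab,
  ∂def = ef − df + de.
The 18×12 boundary matrix has rank 12 and Smith normal form diag(1,1,1,1,1,1,1,1,1,1,1,2).

Reading off H_k = ker ∂_k / im ∂_{k+1}:

  H_0: rank C_0 − rank ∂_1 = 7 − 6 = 1, and the invariant factors of ∂_1 are all 1, so H_0 ≅ Z.
  H_1: rank ker ∂_1 − rank ∂_2 = (18 − 6) − 12 = 0, and ∂_2 has invariant factor 2 > 1, so H_1 ≅ Z/2.
  H_2: rank ker ∂_2 − rank ∂_3 = (12 − 12) − 0 = 0, and there is no ∂_3, so H_2 ≅ 0.

H_0 ≅ Z,  H_1 ≅ Z/2,  H_2 = 0.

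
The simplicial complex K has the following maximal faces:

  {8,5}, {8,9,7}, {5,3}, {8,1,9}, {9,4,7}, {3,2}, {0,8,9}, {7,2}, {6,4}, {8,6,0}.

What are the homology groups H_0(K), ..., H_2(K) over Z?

Take the total order 0 < 1 < 2 < 3 < 4 < 5 < 6 < 7 < 8 < 9 on the vertex set. Then K (dimension 2) consists of the simplices:

  0-simplices (10): [0], [1], [2], [3], [4], [5], [6], [7], [8], [9]
  1-simplices (16): [0,6], [0,8], [0,9], [1,8], [1,9], [2,3], [2,7], [3,5], [4,6], [4,7], [4,9], [5,8], [6,8], [7,8], [7,9], [8,9]
  2-simplices (5): [0,6,8], [0,8,9], [1,8,9], [4,7,9], [7,8,9]

so the chain groups are C_0 ≅ Z^10, C_1 ≅ Z^16, C_2 ≅ Z^5.

∂_1: C_1 → C_0 sends each edge [p,q] (with p < q) to q − p. For instance
  ∂[8,9] = [9] − [8].
The 10×16 boundary matrix has rank 9 and Smith normal form diag(1,1,1,1,1,1,1,1,1).

∂_2: C_2 → C_1 sends each 2-simplex [p,q,r] to [q,r] − [p,r] + [p,q]. For instance
  ∂[4,7,9] = [7,9] − [4,9] + [4,7],
  ∂[0,6,8] = [6,8] − [0,8] + [0,6].
This gives a 16×5 integer matrix of rank 5; reducing to Smith normal form yields diagonal entries (1,1,1,1,1).

From H_k ≅ ker(∂_k) / im(∂_{k+1}) we obtain:

  H_0: rank C_0 − rank ∂_1 = 10 − 9 = 1, and the invariant factors of ∂_1 are all 1, so H_0 ≅ Z.
  H_1: rank ker ∂_1 − rank ∂_2 = (16 − 9) − 5 = 2, and the invariant factors of ∂_2 are all 1, so H_1 ≅ Z^2.
  H_2: rank ker ∂_2 − rank ∂_3 = (5 − 5) − 0 = 0, and there is no ∂_3, so H_2 ≅ 0.

H_0 ≅ Z,  H_1 ≅ Z^2,  H_2 = 0.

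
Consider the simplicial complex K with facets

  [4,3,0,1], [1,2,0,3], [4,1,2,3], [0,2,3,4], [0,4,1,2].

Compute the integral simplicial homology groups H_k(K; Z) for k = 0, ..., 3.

H_0 = Z,  H_1 = 0,  H_2 = 0,  H_3 = Z.

Order the vertices as 0 < 1 < 2 < 3 < 4. Listing each simplex with vertices in this order, K has dimension 3 with simplices:

  0-simplices (5): [0], [1], [2], [3], [4]
  1-simplices (10): [0,1], [0,2], [0,3], [0,4], [1,2], [1,3], [1,4], [2,3], [2,4], [3,4]
  2-simplices (10): [0,1,2], [0,1,3], [0,1,4], [0,2,3], [0,2,4], [0,3,4], [1,2,3], [1,2,4], [1,3,4], [2,3,4]
  3-simplices (5): [0,1,2,3], [0,1,2,4], [0,1,3,4], [0,2,3,4], [1,2,3,4]

Hence C_0 ≅ Z^5, C_1 ≅ Z^10, C_2 ≅ Z^10, C_3 ≅ Z^5.

Boundary ∂_1: C_1 → C_0 is given by ∂[p,q] = [q] − [p]. For instance
  ∂[3,4] = [4] − [3].
The resulting 5×10 matrix has rank 4, and its Smith normal form has invariant factors (1,1,1,1).

The boundary map ∂_2: C_2 → C_1 maps a triangle to the signed sum of its edges. For instance
  ∂[0,2,4] = [2,4] − [0,4] + [0,2],
  ∂[0,1,2] = [1,2] − [0,2] + [0,1].
As a 10×10 matrix over Z this has rank 6, with invariant factors (1,1,1,1,1,1).

Boundary ∂_3: C_3 → C_2 sends each 3-simplex σ to the alternating sum Σ_i (−1)^i (σ with its i-th vertex removed). For instance
  ∂[1,2,3,4] = [2,3,4] − [1,3,4] + [1,2,4] − [1,2,3],
  ∂[0,2,3,4] = [2,3,4] − [0,3,4] + [0,2,4] − [0,2,3].
As a 10×5 matrix over Z this has rank 4, with invariant factors (1,1,1,1).

Now H_k = ker ∂_k / im ∂_{k+1}, so:

  H_0: rank C_0 − rank ∂_1 = 5 − 4 = 1, and the invariant factors of ∂_1 are all 1, so H_0 ≅ Z.
  H_1: rank ker ∂_1 − rank ∂_2 = (10 − 4) − 6 = 0, and the invariant factors of ∂_2 are all 1, so H_1 ≅ 0.
  H_2: rank ker ∂_2 − rank ∂_3 = (10 − 6) − 4 = 0, and the invariant factors of ∂_3 are all 1, so H_2 ≅ 0.
  H_3: rank ker ∂_3 − rank ∂_4 = (5 − 4) − 0 = 1, and there is no ∂_4, so H_3 ≅ Z.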